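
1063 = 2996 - 1933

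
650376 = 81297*8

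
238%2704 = 238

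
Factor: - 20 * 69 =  - 2^2 * 3^1*5^1*23^1 =-1380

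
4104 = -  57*(-72 ) 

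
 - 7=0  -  7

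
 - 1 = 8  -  9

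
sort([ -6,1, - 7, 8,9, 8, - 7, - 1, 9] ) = [  -  7, - 7, - 6, - 1, 1,8, 8, 9, 9] 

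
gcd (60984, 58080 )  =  2904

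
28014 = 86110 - 58096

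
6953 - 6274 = 679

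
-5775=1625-7400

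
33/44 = 3/4 = 0.75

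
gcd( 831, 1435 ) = 1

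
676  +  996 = 1672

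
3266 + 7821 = 11087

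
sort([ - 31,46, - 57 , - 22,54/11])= [ - 57,-31, - 22, 54/11, 46]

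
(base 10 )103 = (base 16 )67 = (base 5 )403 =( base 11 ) 94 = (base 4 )1213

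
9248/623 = 9248/623 = 14.84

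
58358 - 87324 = -28966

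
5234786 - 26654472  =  -21419686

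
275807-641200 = - 365393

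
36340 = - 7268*( - 5 )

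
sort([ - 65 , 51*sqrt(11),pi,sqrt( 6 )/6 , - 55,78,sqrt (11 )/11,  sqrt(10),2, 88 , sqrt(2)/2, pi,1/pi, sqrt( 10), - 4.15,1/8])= [ - 65, - 55,- 4.15,1/8,sqrt( 11 ) /11,  1/pi,sqrt ( 6 ) /6 , sqrt(2) /2 , 2 , pi, pi, sqrt( 10), sqrt(10 ), 78,88,  51*sqrt(11 )] 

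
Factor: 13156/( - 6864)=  - 2^( - 2)*3^( - 1) * 23^1 = - 23/12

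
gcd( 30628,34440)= 4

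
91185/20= 4559 + 1/4= 4559.25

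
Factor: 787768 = 2^3*59^1 * 1669^1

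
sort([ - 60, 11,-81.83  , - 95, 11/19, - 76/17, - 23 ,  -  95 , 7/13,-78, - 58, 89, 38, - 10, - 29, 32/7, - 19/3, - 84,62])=[ - 95, - 95, - 84 , - 81.83, -78, - 60, - 58, - 29,- 23, -10, - 19/3 , -76/17,7/13,11/19, 32/7 , 11, 38,62, 89]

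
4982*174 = 866868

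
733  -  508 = 225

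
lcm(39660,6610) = 39660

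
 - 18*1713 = -30834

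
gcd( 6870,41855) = 5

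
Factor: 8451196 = 2^2*13^1*162523^1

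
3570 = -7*( - 510 ) 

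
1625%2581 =1625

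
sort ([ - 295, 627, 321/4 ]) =[ - 295 , 321/4,  627 ]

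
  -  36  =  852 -888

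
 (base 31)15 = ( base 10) 36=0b100100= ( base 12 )30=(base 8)44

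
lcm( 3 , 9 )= 9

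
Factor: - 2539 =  - 2539^1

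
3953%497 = 474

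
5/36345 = 1/7269 = 0.00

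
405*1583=641115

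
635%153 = 23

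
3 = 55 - 52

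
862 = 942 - 80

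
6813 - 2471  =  4342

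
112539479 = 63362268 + 49177211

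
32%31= 1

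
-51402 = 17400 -68802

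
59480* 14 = 832720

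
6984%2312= 48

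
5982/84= 71+3/14 = 71.21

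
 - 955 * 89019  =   - 85013145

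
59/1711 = 1/29 = 0.03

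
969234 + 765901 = 1735135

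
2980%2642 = 338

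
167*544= 90848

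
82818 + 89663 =172481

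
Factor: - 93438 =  - 2^1*3^2*29^1*  179^1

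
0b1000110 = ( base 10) 70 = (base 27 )2G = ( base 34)22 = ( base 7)130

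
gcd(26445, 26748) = 3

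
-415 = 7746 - 8161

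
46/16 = 23/8 = 2.88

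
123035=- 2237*(  -  55)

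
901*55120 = 49663120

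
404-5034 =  - 4630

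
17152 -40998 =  - 23846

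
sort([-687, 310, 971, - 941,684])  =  [ - 941, - 687, 310, 684, 971 ]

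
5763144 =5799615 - 36471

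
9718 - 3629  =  6089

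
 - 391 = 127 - 518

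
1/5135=1/5135 = 0.00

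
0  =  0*329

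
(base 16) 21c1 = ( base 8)20701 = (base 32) 8e1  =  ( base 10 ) 8641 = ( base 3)102212001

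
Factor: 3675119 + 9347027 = 2^1*6511073^1 = 13022146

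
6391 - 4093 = 2298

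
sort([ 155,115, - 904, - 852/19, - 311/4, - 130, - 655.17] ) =[ - 904,  -  655.17, - 130, - 311/4, - 852/19,115,155] 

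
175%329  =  175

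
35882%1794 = 2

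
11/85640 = 11/85640 = 0.00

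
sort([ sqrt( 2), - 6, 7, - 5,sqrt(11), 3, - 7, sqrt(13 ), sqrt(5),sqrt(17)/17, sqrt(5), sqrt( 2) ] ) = [ -7,-6, - 5, sqrt (17 ) /17, sqrt(2 ),sqrt(2) , sqrt( 5 ),sqrt ( 5),3,  sqrt( 11),sqrt ( 13),7]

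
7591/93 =81 + 58/93 = 81.62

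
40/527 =40/527=0.08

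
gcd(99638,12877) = 1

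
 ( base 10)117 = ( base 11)a7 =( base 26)4D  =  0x75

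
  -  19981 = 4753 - 24734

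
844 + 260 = 1104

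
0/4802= 0 =0.00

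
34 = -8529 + 8563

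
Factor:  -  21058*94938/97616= - 2^( - 2)* 3^1 * 6101^( - 1 )*10529^1 * 15823^1 = - 499801101/24404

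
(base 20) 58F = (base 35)1R5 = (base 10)2175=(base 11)16a8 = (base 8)4177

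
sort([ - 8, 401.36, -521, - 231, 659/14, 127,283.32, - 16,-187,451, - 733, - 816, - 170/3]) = [ - 816, - 733, - 521,  -  231, - 187, - 170/3, - 16, - 8, 659/14 , 127, 283.32,  401.36,451 ]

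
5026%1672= 10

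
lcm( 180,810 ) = 1620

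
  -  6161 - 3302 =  - 9463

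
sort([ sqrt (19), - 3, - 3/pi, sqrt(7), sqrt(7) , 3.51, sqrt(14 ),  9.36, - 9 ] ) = [ - 9, - 3,-3/pi,sqrt(7),sqrt(7), 3.51 , sqrt ( 14), sqrt(  19),9.36]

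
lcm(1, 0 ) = 0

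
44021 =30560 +13461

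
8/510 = 4/255  =  0.02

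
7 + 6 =13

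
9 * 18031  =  162279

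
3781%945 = 1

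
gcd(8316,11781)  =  693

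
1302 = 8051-6749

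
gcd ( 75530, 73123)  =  83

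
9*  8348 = 75132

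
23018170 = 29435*782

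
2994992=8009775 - 5014783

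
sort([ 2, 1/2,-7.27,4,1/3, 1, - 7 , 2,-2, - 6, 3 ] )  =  [ - 7.27 ,-7,- 6,-2  ,  1/3, 1/2, 1,2, 2, 3, 4]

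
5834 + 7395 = 13229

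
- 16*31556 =  -  504896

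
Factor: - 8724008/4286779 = -2^3 * 7^( - 1 )*37^1*73^( - 1 )*8389^( - 1)*29473^1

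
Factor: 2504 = 2^3*313^1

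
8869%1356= 733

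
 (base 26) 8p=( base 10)233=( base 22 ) AD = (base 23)a3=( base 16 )e9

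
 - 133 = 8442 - 8575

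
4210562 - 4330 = 4206232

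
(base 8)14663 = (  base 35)5CY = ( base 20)G8J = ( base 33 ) 61C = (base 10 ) 6579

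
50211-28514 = 21697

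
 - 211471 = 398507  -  609978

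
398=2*199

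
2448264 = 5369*456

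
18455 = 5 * 3691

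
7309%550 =159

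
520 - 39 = 481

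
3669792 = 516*7112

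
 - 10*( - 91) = 910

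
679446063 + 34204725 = 713650788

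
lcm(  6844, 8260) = 239540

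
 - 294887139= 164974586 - 459861725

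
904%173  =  39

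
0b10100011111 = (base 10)1311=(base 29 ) 1g6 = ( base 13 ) 79b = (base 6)10023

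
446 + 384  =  830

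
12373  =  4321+8052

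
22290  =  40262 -17972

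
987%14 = 7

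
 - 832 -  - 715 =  - 117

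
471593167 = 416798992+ 54794175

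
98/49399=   14/7057 = 0.00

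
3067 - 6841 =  - 3774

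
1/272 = 1/272 = 0.00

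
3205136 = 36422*88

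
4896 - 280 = 4616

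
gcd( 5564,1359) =1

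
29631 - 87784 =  -58153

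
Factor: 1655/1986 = 5/6 = 2^( - 1 ) * 3^ ( - 1) * 5^1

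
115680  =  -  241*(-480 ) 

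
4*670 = 2680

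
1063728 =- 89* (  -  11952 )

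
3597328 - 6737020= - 3139692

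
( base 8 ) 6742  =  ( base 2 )110111100010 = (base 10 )3554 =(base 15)10be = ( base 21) 815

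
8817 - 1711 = 7106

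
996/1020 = 83/85= 0.98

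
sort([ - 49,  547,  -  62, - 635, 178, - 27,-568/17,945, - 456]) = [ - 635,-456 , - 62,  -  49, -568/17,-27, 178, 547, 945 ]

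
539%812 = 539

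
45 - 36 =9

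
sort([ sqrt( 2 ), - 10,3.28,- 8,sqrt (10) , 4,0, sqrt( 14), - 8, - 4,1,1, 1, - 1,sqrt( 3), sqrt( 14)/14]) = [  -  10, - 8,  -  8 , - 4, - 1,0,sqrt( 14 )/14,1,1,  1,sqrt(2),sqrt( 3 ), sqrt( 10), 3.28,sqrt( 14),4]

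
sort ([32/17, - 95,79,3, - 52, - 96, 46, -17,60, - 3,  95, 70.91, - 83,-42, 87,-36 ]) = [ - 96,-95, - 83 , - 52, - 42,-36, - 17, - 3,32/17,3, 46, 60,70.91,79,87,95]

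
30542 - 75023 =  - 44481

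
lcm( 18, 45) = 90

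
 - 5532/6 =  - 922 = - 922.00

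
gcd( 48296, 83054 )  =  2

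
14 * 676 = 9464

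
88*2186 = 192368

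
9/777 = 3/259 = 0.01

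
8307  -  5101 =3206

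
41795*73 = 3051035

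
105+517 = 622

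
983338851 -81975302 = 901363549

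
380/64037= 380/64037 = 0.01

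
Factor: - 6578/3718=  -23/13 = -13^ ( - 1 ) * 23^1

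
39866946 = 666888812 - 627021866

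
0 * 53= 0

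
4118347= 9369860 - 5251513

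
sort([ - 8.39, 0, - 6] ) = [ - 8.39, - 6,0]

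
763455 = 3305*231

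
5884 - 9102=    - 3218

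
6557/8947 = 6557/8947 = 0.73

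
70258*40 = 2810320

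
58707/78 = 752 + 17/26= 752.65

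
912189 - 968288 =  - 56099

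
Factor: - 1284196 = - 2^2 * 37^1*8677^1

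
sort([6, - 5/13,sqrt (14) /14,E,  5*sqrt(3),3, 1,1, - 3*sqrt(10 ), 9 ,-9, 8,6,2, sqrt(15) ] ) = [ - 3*sqrt(10), - 9 , - 5/13,sqrt ( 14)/14,1, 1,2, E, 3 , sqrt( 15), 6,6,8, 5*sqrt( 3 ),  9]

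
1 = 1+0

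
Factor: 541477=31^1*17467^1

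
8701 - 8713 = -12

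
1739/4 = 1739/4 = 434.75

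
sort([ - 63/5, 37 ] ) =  [ - 63/5,37]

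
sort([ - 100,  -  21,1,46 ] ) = [ -100,-21, 1, 46] 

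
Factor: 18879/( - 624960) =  - 2^ ( - 6)*3^( - 1)*5^( - 1 )*29^1 = - 29/960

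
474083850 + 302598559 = 776682409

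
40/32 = 5/4= 1.25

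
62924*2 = 125848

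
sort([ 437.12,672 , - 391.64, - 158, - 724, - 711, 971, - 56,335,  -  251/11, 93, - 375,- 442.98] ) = [ - 724, - 711, -442.98,-391.64, - 375,-158, - 56, - 251/11,93,335, 437.12,672, 971] 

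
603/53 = 603/53  =  11.38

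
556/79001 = 556/79001 = 0.01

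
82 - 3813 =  - 3731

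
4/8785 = 4/8785 =0.00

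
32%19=13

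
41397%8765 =6337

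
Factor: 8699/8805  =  3^ ( - 1 ) * 5^( - 1)*587^( - 1)*8699^1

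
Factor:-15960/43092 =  - 10/27 = - 2^1 * 3^( - 3 )*5^1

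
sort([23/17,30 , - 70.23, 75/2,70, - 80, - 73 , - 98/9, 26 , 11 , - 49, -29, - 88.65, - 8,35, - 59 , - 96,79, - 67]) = [ - 96, -88.65,-80,  -  73, - 70.23,  -  67, - 59, - 49, - 29,  -  98/9, - 8, 23/17, 11, 26,30,35 , 75/2 , 70,  79]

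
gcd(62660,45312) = 4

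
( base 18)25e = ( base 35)lh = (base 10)752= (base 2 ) 1011110000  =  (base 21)1EH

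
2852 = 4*713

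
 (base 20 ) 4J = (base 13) 78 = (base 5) 344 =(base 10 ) 99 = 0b1100011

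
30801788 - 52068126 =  -21266338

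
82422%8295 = 7767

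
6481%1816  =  1033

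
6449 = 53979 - 47530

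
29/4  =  7+1/4 = 7.25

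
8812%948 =280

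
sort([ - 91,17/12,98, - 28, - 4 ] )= [ - 91, - 28, -4,17/12,98]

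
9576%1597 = 1591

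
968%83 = 55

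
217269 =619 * 351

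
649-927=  - 278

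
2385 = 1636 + 749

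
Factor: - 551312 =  - 2^4 * 34457^1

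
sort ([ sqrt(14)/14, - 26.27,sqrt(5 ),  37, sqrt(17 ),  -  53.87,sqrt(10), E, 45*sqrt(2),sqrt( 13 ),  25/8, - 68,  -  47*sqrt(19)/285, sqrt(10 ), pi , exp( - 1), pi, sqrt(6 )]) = [ - 68, - 53.87,-26.27, - 47*sqrt( 19)/285,sqrt( 14 ) /14, exp(  -  1),sqrt( 5),  sqrt( 6), E,25/8, pi,pi,sqrt(10 ), sqrt(10), sqrt(13 ), sqrt( 17 ) , 37, 45*sqrt ( 2) ]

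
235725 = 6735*35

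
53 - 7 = 46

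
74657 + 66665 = 141322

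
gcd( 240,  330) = 30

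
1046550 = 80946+965604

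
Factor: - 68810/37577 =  - 2^1*5^1*7^1*53^ ( - 1 )*709^(- 1 )*983^1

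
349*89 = 31061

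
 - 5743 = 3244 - 8987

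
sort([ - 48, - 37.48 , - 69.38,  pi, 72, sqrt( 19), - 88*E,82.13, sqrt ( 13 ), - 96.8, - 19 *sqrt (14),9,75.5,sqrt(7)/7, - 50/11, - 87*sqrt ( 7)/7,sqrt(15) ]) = [ - 88 * E, - 96.8, - 19*sqrt(14), - 69.38, - 48, - 37.48,  -  87*sqrt(7 ) /7,-50/11 , sqrt(7)/7, pi, sqrt( 13 ), sqrt ( 15 ),sqrt( 19),9,72, 75.5, 82.13] 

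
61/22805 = 61/22805 = 0.00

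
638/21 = 638/21 = 30.38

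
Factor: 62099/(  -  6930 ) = -2^( - 1)*3^( - 2)* 5^( - 1 )*7^(- 1)*11^( - 1) *62099^1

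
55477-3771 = 51706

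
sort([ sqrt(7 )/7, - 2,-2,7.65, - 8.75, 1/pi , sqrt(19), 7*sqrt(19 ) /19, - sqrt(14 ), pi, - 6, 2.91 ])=[ - 8.75, - 6, - sqrt(14), - 2, - 2, 1/pi,sqrt( 7)/7,7*sqrt(19 )/19,  2.91, pi,  sqrt(19 ),  7.65 ] 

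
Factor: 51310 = 2^1*5^1*7^1 * 733^1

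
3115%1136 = 843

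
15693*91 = 1428063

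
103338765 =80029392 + 23309373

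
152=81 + 71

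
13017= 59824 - 46807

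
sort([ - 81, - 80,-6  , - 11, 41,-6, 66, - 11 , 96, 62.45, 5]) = [ - 81, - 80 ,  -  11,- 11, - 6, - 6,5 , 41,  62.45,  66,96 ] 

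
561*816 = 457776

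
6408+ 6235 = 12643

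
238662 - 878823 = -640161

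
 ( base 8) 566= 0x176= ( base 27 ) DN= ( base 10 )374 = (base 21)hh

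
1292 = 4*323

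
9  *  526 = 4734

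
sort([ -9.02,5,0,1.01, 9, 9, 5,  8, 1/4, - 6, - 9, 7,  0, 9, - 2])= [  -  9.02, - 9, - 6,- 2,  0,  0 , 1/4, 1.01, 5, 5, 7,  8, 9, 9, 9 ]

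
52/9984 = 1/192= 0.01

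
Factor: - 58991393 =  - 683^1*86371^1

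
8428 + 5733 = 14161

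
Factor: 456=2^3*3^1*19^1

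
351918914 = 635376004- 283457090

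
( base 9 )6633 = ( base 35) 3yp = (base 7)20154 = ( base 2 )1001100011010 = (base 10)4890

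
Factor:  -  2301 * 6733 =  - 15492633 = -  3^1 * 13^1*59^1*6733^1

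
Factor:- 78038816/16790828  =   - 848248/182509 = - 2^3 * 106031^1*182509^(  -  1 ) 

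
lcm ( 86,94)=4042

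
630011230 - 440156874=189854356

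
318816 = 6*53136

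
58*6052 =351016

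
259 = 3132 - 2873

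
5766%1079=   371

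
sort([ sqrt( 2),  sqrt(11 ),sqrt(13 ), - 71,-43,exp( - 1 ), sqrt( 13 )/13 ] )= [ - 71, - 43, sqrt( 13) /13, exp (-1),sqrt(2) , sqrt(11 ), sqrt(13 )]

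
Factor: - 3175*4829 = -15332075 = -5^2*11^1*127^1*439^1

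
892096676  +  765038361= 1657135037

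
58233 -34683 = 23550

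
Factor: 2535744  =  2^6*3^1*47^1*281^1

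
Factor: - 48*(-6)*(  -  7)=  - 2016 = - 2^5*3^2 * 7^1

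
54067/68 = 54067/68 = 795.10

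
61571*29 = 1785559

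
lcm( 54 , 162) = 162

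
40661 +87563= 128224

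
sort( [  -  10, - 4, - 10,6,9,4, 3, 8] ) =[ - 10 , - 10, - 4, 3,4, 6 , 8, 9]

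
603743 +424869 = 1028612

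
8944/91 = 98 + 2/7 = 98.29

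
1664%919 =745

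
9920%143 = 53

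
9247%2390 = 2077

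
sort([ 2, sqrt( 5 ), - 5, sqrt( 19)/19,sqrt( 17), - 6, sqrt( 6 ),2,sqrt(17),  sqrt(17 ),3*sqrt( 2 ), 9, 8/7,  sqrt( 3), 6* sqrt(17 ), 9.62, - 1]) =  [ - 6, - 5, - 1,sqrt( 19) /19,8/7 , sqrt ( 3),2 , 2,sqrt( 5),sqrt( 6),sqrt( 17), sqrt ( 17 )  ,  sqrt( 17),3*sqrt( 2), 9,9.62,6*sqrt (17) ] 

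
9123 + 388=9511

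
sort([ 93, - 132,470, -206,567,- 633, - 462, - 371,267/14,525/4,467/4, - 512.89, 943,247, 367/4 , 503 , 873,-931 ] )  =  [ - 931,-633, - 512.89, - 462, - 371, - 206, - 132,  267/14 , 367/4, 93, 467/4, 525/4, 247, 470, 503,  567,873, 943 ]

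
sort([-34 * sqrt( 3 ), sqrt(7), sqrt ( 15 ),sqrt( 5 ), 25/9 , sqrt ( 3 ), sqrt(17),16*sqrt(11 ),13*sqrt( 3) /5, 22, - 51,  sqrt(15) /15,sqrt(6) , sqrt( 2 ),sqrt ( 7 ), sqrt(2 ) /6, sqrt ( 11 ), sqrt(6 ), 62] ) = [-34 * sqrt(3), - 51, sqrt( 2 )/6,sqrt( 15) /15, sqrt(2 ), sqrt(3), sqrt(5 ),sqrt(6 ), sqrt(6),sqrt(7 ),sqrt(7),25/9, sqrt(11), sqrt( 15),sqrt(17 )  ,  13 * sqrt(3) /5, 22, 16*sqrt(11 ), 62] 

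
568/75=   568/75  =  7.57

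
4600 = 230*20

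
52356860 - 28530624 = 23826236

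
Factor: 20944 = 2^4 * 7^1 * 11^1*17^1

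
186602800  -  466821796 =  - 280218996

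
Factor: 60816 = 2^4*3^1*7^1*181^1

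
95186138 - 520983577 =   -  425797439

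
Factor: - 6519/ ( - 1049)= 3^1*41^1 * 53^1* 1049^ ( - 1)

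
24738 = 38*651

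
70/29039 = 70/29039 = 0.00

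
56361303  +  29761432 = 86122735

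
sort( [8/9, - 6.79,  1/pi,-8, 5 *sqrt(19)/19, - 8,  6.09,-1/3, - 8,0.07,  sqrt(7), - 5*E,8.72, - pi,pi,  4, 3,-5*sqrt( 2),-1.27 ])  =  [-5*E, - 8, - 8,-8,  -  5 * sqrt( 2),-6.79,-pi, - 1.27, - 1/3,0.07, 1/pi,8/9,5*sqrt( 19) /19, sqrt( 7 ), 3,pi, 4, 6.09,8.72]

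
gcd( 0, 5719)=5719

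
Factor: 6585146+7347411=29^1*353^1*1361^1 = 13932557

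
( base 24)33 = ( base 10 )75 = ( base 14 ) 55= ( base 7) 135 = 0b1001011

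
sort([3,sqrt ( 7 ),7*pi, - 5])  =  [-5 , sqrt( 7 ),3, 7*pi]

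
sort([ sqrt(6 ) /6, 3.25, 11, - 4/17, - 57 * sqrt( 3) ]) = [ - 57 * sqrt( 3), - 4/17 , sqrt(6 )/6, 3.25, 11 ] 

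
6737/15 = 449 + 2/15 = 449.13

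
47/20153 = 47/20153 = 0.00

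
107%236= 107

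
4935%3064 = 1871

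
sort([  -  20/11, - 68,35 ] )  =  [ -68, - 20/11,35]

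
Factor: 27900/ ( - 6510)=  - 30/7 = - 2^1*3^1*5^1*7^ ( - 1)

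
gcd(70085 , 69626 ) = 1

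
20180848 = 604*33412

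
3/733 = 3/733 = 0.00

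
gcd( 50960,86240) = 3920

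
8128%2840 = 2448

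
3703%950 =853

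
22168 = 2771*8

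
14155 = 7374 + 6781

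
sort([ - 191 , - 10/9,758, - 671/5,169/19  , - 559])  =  [ - 559,-191, - 671/5, - 10/9 , 169/19 , 758 ] 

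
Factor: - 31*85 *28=-73780=- 2^2*5^1*7^1*17^1*31^1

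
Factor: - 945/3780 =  - 2^( - 2)= -1/4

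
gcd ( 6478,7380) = 82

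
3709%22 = 13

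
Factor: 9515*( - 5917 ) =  - 5^1*11^1*61^1*97^1*173^1 = - 56300255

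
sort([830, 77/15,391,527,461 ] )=[77/15, 391,461,527,830] 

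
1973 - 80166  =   - 78193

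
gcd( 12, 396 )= 12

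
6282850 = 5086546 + 1196304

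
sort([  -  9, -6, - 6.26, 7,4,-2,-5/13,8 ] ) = [ - 9,-6.26,  -  6, - 2, -5/13,4, 7, 8]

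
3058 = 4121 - 1063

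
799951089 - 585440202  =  214510887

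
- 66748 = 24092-90840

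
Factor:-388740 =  - 2^2*3^1*5^1*11^1*19^1 * 31^1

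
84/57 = 1  +  9/19 = 1.47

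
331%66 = 1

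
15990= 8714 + 7276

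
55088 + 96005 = 151093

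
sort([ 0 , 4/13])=[ 0,4/13] 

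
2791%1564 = 1227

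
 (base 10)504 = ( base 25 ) k4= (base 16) 1F8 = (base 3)200200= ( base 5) 4004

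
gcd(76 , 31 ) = 1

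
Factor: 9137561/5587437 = 3^( - 1) * 233^1*257^( - 1)*7247^( - 1)*39217^1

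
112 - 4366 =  - 4254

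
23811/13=1831+8/13 =1831.62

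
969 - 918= 51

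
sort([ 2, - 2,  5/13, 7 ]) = [ - 2,5/13, 2 , 7]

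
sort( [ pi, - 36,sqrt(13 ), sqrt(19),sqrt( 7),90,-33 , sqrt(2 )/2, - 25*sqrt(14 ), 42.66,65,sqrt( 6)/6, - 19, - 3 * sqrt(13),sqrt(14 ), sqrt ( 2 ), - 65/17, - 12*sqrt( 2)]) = [ - 25*sqrt( 14 ), - 36, - 33, - 19, - 12*sqrt( 2), - 3*sqrt ( 13) , - 65/17, sqrt(6 )/6,sqrt(2 )/2, sqrt (2),sqrt(7 ), pi,sqrt(  13),sqrt(14), sqrt( 19),  42.66,65 , 90]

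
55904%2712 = 1664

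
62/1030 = 31/515=   0.06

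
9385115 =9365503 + 19612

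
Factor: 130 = 2^1*5^1*13^1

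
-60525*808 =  - 48904200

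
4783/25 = 4783/25 = 191.32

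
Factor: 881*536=2^3*67^1*881^1 = 472216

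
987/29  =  987/29 =34.03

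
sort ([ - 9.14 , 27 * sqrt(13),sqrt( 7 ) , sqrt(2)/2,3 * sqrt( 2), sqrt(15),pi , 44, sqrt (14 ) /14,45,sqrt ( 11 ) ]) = [-9.14, sqrt( 14)/14 , sqrt( 2) /2,sqrt(7), pi , sqrt( 11), sqrt( 15), 3*sqrt(2 ), 44, 45,27*sqrt (13 )]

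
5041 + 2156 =7197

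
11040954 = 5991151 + 5049803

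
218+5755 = 5973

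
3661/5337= 3661/5337 = 0.69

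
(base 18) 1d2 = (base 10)560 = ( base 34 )GG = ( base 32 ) hg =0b1000110000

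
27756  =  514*54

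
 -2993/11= - 273 + 10/11 =- 272.09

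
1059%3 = 0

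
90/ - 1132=-1 + 521/566 =-0.08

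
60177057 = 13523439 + 46653618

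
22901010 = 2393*9570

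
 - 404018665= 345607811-749626476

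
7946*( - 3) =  - 23838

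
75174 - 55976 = 19198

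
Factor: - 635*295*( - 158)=2^1*5^2*59^1 * 79^1*127^1 = 29597350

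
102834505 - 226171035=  - 123336530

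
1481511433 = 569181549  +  912329884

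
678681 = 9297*73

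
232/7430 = 116/3715 = 0.03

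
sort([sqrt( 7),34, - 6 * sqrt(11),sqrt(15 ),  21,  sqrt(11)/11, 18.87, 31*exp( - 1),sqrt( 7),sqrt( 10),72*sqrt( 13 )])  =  [-6*sqrt( 11), sqrt( 11)/11,sqrt( 7)  ,  sqrt( 7),  sqrt( 10),sqrt( 15),31*exp(-1),18.87,  21,34,  72*sqrt(13 ) ] 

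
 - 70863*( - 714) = 50596182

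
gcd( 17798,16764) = 22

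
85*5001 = 425085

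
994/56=71/4 = 17.75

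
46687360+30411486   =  77098846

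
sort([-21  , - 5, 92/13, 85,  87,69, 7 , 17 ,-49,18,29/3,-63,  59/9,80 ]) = [ - 63, - 49, - 21,  -  5,  59/9,  7, 92/13,29/3 , 17, 18,69, 80 , 85, 87]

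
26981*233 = 6286573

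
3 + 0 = 3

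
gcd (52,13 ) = 13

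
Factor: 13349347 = 11^1*1213577^1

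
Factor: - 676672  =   - 2^6*97^1*109^1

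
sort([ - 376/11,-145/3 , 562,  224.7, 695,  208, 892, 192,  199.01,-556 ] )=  [ - 556,-145/3 , - 376/11, 192, 199.01 , 208,224.7, 562,695, 892 ] 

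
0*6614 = 0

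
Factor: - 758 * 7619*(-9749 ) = 56302444298 = 2^1*19^1*379^1*401^1*9749^1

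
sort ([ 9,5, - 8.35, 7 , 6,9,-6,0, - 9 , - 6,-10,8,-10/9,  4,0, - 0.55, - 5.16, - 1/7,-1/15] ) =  [ - 10, - 9,-8.35, - 6, - 6,-5.16, - 10/9, - 0.55, - 1/7, - 1/15 , 0,0,  4,5, 6,7,8, 9,9] 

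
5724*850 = 4865400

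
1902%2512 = 1902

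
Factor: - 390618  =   - 2^1*3^2 * 21701^1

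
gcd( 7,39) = 1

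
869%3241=869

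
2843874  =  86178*33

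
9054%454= 428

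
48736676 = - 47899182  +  96635858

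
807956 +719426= 1527382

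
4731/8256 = 1577/2752 = 0.57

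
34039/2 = 17019+1/2 = 17019.50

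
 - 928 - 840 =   -  1768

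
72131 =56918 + 15213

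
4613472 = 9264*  498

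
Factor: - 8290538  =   -2^1*83^1*49943^1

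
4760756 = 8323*572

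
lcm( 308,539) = 2156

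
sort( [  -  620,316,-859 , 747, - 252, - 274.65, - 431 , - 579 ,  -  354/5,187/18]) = [ - 859, - 620, - 579, - 431, - 274.65,- 252, - 354/5,187/18, 316,747]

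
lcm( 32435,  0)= 0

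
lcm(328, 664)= 27224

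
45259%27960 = 17299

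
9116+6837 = 15953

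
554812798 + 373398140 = 928210938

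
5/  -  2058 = - 5/2058 = - 0.00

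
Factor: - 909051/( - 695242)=2^( - 1)*3^1 * 11^1*13^2*163^1*347621^( - 1) 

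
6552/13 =504 = 504.00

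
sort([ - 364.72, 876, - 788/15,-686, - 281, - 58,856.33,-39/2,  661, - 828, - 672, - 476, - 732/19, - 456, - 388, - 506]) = [ - 828, - 686, - 672, - 506, - 476, - 456, - 388,  -  364.72, - 281,-58, - 788/15 , - 732/19, - 39/2 , 661,856.33, 876]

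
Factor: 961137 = 3^2*269^1*397^1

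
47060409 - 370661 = 46689748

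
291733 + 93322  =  385055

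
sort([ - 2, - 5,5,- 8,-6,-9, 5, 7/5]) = [-9,  -  8, - 6,- 5, - 2, 7/5, 5,  5]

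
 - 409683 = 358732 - 768415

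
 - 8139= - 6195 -1944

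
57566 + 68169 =125735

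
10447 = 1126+9321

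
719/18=39 + 17/18 =39.94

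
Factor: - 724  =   - 2^2*181^1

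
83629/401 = 208 + 221/401 = 208.55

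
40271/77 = 523 = 523.00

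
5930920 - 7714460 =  - 1783540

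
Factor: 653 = 653^1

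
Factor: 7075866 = 2^1*3^1*7^1*19^1*8867^1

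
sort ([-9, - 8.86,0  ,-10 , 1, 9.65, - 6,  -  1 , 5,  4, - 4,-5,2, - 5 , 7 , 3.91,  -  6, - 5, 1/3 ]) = [ - 10 , - 9, - 8.86 , - 6,-6,-5,-5, - 5,  -  4, - 1 , 0,1/3, 1, 2,3.91, 4,5, 7, 9.65]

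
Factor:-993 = -3^1*331^1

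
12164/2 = 6082 = 6082.00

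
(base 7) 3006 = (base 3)1102100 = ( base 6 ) 4443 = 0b10000001011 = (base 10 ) 1035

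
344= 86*4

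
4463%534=191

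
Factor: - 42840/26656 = - 2^( - 2)*3^2 * 5^1 *7^( - 1 ) = - 45/28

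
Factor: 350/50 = 7^1 = 7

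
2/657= 2/657 = 0.00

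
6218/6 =3109/3 = 1036.33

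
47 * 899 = 42253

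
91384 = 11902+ 79482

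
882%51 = 15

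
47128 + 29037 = 76165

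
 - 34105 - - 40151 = 6046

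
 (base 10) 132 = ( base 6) 340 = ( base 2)10000100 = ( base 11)110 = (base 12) b0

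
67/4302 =67/4302  =  0.02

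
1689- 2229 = - 540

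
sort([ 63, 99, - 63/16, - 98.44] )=[ - 98.44,-63/16, 63,99]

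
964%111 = 76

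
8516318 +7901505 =16417823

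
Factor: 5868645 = 3^1*5^1*239^1*1637^1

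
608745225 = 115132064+493613161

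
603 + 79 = 682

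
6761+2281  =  9042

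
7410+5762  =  13172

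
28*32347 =905716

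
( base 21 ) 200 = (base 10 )882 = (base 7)2400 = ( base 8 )1562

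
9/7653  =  3/2551= 0.00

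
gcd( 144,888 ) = 24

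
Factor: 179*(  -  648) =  - 2^3*3^4*179^1 = - 115992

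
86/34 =2 + 9/17 = 2.53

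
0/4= 0 = 0.00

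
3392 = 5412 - 2020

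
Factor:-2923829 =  - 23^1*127123^1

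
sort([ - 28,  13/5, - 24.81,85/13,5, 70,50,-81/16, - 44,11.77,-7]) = [  -  44, - 28, - 24.81,  -  7,- 81/16, 13/5,5,  85/13,11.77,50, 70] 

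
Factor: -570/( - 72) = 2^(  -  2)*3^( - 1)*5^1*19^1 = 95/12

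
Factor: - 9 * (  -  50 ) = 450 =2^1*3^2*5^2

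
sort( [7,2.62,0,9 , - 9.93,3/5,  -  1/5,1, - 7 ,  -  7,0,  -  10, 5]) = [ - 10, - 9.93, - 7,  -  7, - 1/5, 0,0,  3/5,1,2.62,  5, 7,9] 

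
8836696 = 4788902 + 4047794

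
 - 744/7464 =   -  1+280/311 = - 0.10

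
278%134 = 10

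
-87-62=-149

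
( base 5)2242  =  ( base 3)102221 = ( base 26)ca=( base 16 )142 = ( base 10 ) 322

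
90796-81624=9172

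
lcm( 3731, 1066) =7462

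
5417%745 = 202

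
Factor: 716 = 2^2*179^1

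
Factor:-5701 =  - 5701^1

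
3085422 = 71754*43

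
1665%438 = 351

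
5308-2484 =2824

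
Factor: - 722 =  - 2^1*19^2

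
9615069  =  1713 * 5613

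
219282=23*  9534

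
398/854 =199/427 = 0.47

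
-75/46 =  - 75/46= - 1.63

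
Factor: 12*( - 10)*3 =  - 360  =  - 2^3*3^2*5^1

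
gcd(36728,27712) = 8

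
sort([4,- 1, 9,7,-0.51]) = [-1,-0.51,4,7, 9] 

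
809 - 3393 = -2584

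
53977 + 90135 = 144112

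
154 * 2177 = 335258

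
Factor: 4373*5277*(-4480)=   -103381918080 =- 2^7*3^1*5^1*7^1*1759^1 * 4373^1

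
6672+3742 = 10414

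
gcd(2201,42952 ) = 1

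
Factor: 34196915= 5^1 * 89^1*76847^1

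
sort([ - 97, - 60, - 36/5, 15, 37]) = [ - 97,-60, - 36/5,15,37 ] 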